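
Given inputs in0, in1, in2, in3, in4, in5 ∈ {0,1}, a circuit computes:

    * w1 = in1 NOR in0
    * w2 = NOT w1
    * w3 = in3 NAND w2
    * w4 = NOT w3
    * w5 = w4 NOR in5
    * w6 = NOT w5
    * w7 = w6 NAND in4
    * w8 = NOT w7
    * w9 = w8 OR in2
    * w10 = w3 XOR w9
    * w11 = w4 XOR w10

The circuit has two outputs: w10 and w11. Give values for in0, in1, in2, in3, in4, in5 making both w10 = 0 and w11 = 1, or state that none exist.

Check with in0=1 in1=1 in2=0 in3=1 in4=0 in5=1:
w1 = in1 NOR in0 = 1 NOR 1 = 0
w2 = NOT w1 = NOT 0 = 1
w3 = in3 NAND w2 = 1 NAND 1 = 0
w4 = NOT w3 = NOT 0 = 1
w5 = w4 NOR in5 = 1 NOR 1 = 0
w6 = NOT w5 = NOT 0 = 1
w7 = w6 NAND in4 = 1 NAND 0 = 1
w8 = NOT w7 = NOT 1 = 0
w9 = w8 OR in2 = 0 OR 0 = 0
w10 = w3 XOR w9 = 0 XOR 0 = 0
w11 = w4 XOR w10 = 1 XOR 0 = 1
So w10 = 0 and w11 = 1.

in0=1 in1=1 in2=0 in3=1 in4=0 in5=1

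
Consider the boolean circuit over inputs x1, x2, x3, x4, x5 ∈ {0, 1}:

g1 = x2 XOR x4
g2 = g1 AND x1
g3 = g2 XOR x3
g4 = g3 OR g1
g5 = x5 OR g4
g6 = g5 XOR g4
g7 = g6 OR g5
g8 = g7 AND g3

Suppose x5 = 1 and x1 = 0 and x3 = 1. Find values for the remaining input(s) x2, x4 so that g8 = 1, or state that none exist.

x2=1, x4=0

Check with x5 = 1 and x1 = 0 and x3 = 1 and x2=1, x4=0:
g1 = x2 XOR x4 = 1 XOR 0 = 1
g2 = g1 AND x1 = 1 AND 0 = 0
g3 = g2 XOR x3 = 0 XOR 1 = 1
g4 = g3 OR g1 = 1 OR 1 = 1
g5 = x5 OR g4 = 1 OR 1 = 1
g6 = g5 XOR g4 = 1 XOR 1 = 0
g7 = g6 OR g5 = 0 OR 1 = 1
g8 = g7 AND g3 = 1 AND 1 = 1
So g8 = 1.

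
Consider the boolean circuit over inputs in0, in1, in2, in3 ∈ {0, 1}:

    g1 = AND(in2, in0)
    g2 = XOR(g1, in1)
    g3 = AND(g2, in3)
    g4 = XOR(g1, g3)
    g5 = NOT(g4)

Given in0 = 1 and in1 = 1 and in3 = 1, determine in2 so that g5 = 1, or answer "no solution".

With in0 = 1 and in1 = 1 and in3 = 1 fixed, none of the 2 settings of in2 give g5 = 1.
For example, with in2=1:
g1 = AND(in2, in0) = AND(1, 1) = 1
g2 = XOR(g1, in1) = XOR(1, 1) = 0
g3 = AND(g2, in3) = AND(0, 1) = 0
g4 = XOR(g1, g3) = XOR(1, 0) = 1
g5 = NOT(g4) = NOT 1 = 0
giving g5 = 0 ≠ 1.

no solution exists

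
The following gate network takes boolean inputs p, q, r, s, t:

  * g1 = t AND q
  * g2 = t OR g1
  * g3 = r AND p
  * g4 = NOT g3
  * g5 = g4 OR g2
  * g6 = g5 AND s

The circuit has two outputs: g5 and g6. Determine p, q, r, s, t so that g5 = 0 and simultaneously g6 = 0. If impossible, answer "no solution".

Check with p=1, q=0, r=1, s=0, t=0:
g1 = t AND q = 0 AND 0 = 0
g2 = t OR g1 = 0 OR 0 = 0
g3 = r AND p = 1 AND 1 = 1
g4 = NOT g3 = NOT 1 = 0
g5 = g4 OR g2 = 0 OR 0 = 0
g6 = g5 AND s = 0 AND 0 = 0
So g5 = 0 and g6 = 0.

p=1, q=0, r=1, s=0, t=0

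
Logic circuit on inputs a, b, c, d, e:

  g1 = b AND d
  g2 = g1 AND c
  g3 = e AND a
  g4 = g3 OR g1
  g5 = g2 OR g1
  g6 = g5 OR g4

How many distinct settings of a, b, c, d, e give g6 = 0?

18

g6 = g5 OR g4 must be 0, so both g5 = 0 and g4 = 0.
g5 = g2 OR g1 must be 0, so both g2 = 0 and g1 = 0.
Enumerating the 32 input combinations, 18 give g6 = 0 and 14 give g6 = 1.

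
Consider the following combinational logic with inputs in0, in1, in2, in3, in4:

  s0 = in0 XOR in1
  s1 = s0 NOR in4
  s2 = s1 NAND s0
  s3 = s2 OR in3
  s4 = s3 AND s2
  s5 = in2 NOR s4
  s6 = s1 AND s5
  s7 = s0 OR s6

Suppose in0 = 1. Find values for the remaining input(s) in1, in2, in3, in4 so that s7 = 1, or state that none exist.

in1=0 in2=0 in3=0 in4=0

Check with in0 = 1 and in1=0, in2=0, in3=0, in4=0:
s0 = in0 XOR in1 = 1 XOR 0 = 1
s1 = s0 NOR in4 = 1 NOR 0 = 0
s2 = s1 NAND s0 = 0 NAND 1 = 1
s3 = s2 OR in3 = 1 OR 0 = 1
s4 = s3 AND s2 = 1 AND 1 = 1
s5 = in2 NOR s4 = 0 NOR 1 = 0
s6 = s1 AND s5 = 0 AND 0 = 0
s7 = s0 OR s6 = 1 OR 0 = 1
So s7 = 1.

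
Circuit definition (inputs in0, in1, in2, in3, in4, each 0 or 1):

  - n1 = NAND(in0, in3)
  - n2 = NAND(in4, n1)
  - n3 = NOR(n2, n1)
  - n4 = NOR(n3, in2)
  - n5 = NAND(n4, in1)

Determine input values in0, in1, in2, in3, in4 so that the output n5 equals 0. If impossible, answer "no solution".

Check with in0=0 in1=1 in2=0 in3=1 in4=1:
n1 = NAND(in0, in3) = NAND(0, 1) = 1
n2 = NAND(in4, n1) = NAND(1, 1) = 0
n3 = NOR(n2, n1) = NOR(0, 1) = 0
n4 = NOR(n3, in2) = NOR(0, 0) = 1
n5 = NAND(n4, in1) = NAND(1, 1) = 0
So n5 = 0 as required.

in0=0 in1=1 in2=0 in3=1 in4=1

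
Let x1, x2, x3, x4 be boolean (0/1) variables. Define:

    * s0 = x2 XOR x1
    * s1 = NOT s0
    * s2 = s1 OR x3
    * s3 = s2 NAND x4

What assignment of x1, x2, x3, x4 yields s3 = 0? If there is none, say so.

Check with x1=0 x2=0 x3=0 x4=1:
s0 = x2 XOR x1 = 0 XOR 0 = 0
s1 = NOT s0 = NOT 0 = 1
s2 = s1 OR x3 = 1 OR 0 = 1
s3 = s2 NAND x4 = 1 NAND 1 = 0
So s3 = 0 as required.

x1=0 x2=0 x3=0 x4=1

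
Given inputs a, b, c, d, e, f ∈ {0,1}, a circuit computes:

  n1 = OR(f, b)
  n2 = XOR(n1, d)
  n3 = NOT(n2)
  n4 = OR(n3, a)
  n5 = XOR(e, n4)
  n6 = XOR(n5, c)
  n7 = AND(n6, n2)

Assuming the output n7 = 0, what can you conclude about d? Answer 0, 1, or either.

Both values of d occur among assignments with n7 = 0:
  d=0: a=0, b=0, c=0, d=0, e=0, f=0
  d=1: a=0, b=0, c=0, d=1, e=0, f=0

either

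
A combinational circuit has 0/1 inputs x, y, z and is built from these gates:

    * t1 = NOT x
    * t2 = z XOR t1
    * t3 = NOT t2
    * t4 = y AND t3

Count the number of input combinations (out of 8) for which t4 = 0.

t4 = y AND t3 must be 0, so at least one of y, t3 is 0.
Enumerating the 8 input combinations, 6 give t4 = 0 and 2 give t4 = 1.

6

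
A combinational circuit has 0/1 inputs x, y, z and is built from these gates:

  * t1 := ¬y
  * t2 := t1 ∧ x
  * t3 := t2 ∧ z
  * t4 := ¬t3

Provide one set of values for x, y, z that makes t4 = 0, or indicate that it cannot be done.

t4 = ¬t3 must be 0, so t3 = 1.
Check with x=1 y=0 z=1:
t1 = ¬y = ¬0 = 1
t2 = t1 ∧ x = 1 ∧ 1 = 1
t3 = t2 ∧ z = 1 ∧ 1 = 1
t4 = ¬t3 = ¬1 = 0
So t4 = 0 as required.

x=1 y=0 z=1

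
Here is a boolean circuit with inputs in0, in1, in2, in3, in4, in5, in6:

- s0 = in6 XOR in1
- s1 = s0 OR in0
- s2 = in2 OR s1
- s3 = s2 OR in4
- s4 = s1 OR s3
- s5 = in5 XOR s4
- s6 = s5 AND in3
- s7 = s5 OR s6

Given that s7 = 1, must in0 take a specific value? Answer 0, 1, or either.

Both values of in0 occur among assignments with s7 = 1:
  in0=0: in0=0, in1=0, in2=0, in3=0, in4=0, in5=0, in6=1
  in0=1: in0=1, in1=0, in2=0, in3=0, in4=0, in5=0, in6=0

either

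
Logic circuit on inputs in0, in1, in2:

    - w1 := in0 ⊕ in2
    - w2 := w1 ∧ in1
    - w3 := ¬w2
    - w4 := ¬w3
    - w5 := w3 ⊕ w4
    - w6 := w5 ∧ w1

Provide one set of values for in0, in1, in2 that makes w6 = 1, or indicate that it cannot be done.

w6 = w5 ∧ w1 must be 1, so both w5 = 1 and w1 = 1.
Check with in0=1, in1=1, in2=0:
w1 = in0 ⊕ in2 = 1 ⊕ 0 = 1
w2 = w1 ∧ in1 = 1 ∧ 1 = 1
w3 = ¬w2 = ¬1 = 0
w4 = ¬w3 = ¬0 = 1
w5 = w3 ⊕ w4 = 0 ⊕ 1 = 1
w6 = w5 ∧ w1 = 1 ∧ 1 = 1
So w6 = 1 as required.

in0=1, in1=1, in2=0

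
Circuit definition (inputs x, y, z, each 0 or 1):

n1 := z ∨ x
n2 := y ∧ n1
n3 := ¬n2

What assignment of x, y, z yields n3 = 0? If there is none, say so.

x=0 y=1 z=1

n3 = ¬n2 must be 0, so n2 = 1.
n2 = y ∧ n1 must be 1, so both y = 1 and n1 = 1.
Check with x=0 y=1 z=1:
n1 = z ∨ x = 1 ∨ 0 = 1
n2 = y ∧ n1 = 1 ∧ 1 = 1
n3 = ¬n2 = ¬1 = 0
So n3 = 0 as required.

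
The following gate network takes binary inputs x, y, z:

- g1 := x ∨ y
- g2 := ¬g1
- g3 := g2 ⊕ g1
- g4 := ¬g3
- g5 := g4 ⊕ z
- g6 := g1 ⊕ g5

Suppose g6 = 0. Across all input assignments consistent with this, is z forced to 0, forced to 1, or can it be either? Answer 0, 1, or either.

Both values of z occur among assignments with g6 = 0:
  z=0: x=0, y=0, z=0
  z=1: x=0, y=1, z=1

either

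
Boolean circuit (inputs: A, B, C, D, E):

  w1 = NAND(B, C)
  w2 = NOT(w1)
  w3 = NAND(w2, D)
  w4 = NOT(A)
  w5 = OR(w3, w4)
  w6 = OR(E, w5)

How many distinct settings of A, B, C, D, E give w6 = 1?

31

w6 = OR(E, w5) must be 1, so at least one of E, w5 is 1.
Enumerating the 32 input combinations, 31 give w6 = 1 and 1 give w6 = 0.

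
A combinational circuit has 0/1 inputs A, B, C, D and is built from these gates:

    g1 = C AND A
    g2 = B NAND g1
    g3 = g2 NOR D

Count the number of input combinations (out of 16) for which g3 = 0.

g3 = g2 NOR D must be 0, so at least one of g2, D is 1.
Enumerating the 16 input combinations, 15 give g3 = 0 and 1 give g3 = 1.

15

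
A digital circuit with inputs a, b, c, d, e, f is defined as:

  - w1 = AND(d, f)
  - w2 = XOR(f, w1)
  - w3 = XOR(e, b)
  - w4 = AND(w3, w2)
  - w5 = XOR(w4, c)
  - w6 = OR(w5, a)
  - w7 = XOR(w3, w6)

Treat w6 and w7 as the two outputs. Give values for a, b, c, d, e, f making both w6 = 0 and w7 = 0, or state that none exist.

a=0, b=1, c=0, d=0, e=1, f=0

Check with a=0, b=1, c=0, d=0, e=1, f=0:
w1 = AND(d, f) = AND(0, 0) = 0
w2 = XOR(f, w1) = XOR(0, 0) = 0
w3 = XOR(e, b) = XOR(1, 1) = 0
w4 = AND(w3, w2) = AND(0, 0) = 0
w5 = XOR(w4, c) = XOR(0, 0) = 0
w6 = OR(w5, a) = OR(0, 0) = 0
w7 = XOR(w3, w6) = XOR(0, 0) = 0
So w6 = 0 and w7 = 0.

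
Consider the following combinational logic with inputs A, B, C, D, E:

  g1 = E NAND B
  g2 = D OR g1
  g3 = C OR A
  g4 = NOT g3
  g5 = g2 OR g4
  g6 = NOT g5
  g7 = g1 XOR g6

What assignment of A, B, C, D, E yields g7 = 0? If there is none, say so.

A=0, B=1, C=0, D=0, E=1

g7 = g1 XOR g6 must be 0, so g1 and g6 are equal.
Check with A=0, B=1, C=0, D=0, E=1:
g1 = E NAND B = 1 NAND 1 = 0
g2 = D OR g1 = 0 OR 0 = 0
g3 = C OR A = 0 OR 0 = 0
g4 = NOT g3 = NOT 0 = 1
g5 = g2 OR g4 = 0 OR 1 = 1
g6 = NOT g5 = NOT 1 = 0
g7 = g1 XOR g6 = 0 XOR 0 = 0
So g7 = 0 as required.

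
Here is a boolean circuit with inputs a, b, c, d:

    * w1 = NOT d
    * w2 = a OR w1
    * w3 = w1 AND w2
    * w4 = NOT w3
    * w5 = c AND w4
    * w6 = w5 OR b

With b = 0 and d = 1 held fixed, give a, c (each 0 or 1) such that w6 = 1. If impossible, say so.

w6 = w5 OR b must be 1, so at least one of w5, b is 1.
Check with b = 0 and d = 1 and a=0, c=1:
w1 = NOT d = NOT 1 = 0
w2 = a OR w1 = 0 OR 0 = 0
w3 = w1 AND w2 = 0 AND 0 = 0
w4 = NOT w3 = NOT 0 = 1
w5 = c AND w4 = 1 AND 1 = 1
w6 = w5 OR b = 1 OR 0 = 1
So w6 = 1.

a=0, c=1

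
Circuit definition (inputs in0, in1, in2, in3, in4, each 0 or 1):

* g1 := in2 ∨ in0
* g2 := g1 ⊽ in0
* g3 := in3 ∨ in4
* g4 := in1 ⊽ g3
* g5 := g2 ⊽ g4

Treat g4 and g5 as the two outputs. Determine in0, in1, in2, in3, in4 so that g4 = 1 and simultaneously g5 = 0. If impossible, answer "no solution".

Check with in0=1, in1=0, in2=0, in3=0, in4=0:
g1 = in2 ∨ in0 = 0 ∨ 1 = 1
g2 = g1 ⊽ in0 = 1 ⊽ 1 = 0
g3 = in3 ∨ in4 = 0 ∨ 0 = 0
g4 = in1 ⊽ g3 = 0 ⊽ 0 = 1
g5 = g2 ⊽ g4 = 0 ⊽ 1 = 0
So g4 = 1 and g5 = 0.

in0=1, in1=0, in2=0, in3=0, in4=0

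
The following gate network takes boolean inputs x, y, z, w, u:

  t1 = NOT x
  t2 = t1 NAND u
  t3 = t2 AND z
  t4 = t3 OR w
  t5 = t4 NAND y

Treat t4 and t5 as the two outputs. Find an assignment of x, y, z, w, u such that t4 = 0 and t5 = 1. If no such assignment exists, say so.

Check with x=0 y=1 z=0 w=0 u=1:
t1 = NOT x = NOT 0 = 1
t2 = t1 NAND u = 1 NAND 1 = 0
t3 = t2 AND z = 0 AND 0 = 0
t4 = t3 OR w = 0 OR 0 = 0
t5 = t4 NAND y = 0 NAND 1 = 1
So t4 = 0 and t5 = 1.

x=0 y=1 z=0 w=0 u=1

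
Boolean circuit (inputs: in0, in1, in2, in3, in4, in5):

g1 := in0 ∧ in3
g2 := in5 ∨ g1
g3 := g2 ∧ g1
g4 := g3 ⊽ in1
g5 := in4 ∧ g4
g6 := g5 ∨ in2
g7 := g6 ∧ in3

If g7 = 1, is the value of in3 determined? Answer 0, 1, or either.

g7 = g6 ∧ in3 must be 1, so both g6 = 1 and in3 = 1.
g6 = g5 ∨ in2 must be 1, so at least one of g5, in2 is 1.
Every assignment with g7 = 1 has in3 = 1; there are 18 such assignment(s).

1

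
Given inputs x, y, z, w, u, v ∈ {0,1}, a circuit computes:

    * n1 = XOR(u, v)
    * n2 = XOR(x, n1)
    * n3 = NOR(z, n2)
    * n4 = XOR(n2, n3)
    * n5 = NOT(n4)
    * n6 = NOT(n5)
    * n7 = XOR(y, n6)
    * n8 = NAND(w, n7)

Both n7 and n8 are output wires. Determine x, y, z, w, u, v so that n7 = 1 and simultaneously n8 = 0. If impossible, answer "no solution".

Check with x=1, y=1, z=1, w=1, u=1, v=0:
n1 = XOR(u, v) = XOR(1, 0) = 1
n2 = XOR(x, n1) = XOR(1, 1) = 0
n3 = NOR(z, n2) = NOR(1, 0) = 0
n4 = XOR(n2, n3) = XOR(0, 0) = 0
n5 = NOT(n4) = NOT 0 = 1
n6 = NOT(n5) = NOT 1 = 0
n7 = XOR(y, n6) = XOR(1, 0) = 1
n8 = NAND(w, n7) = NAND(1, 1) = 0
So n7 = 1 and n8 = 0.

x=1, y=1, z=1, w=1, u=1, v=0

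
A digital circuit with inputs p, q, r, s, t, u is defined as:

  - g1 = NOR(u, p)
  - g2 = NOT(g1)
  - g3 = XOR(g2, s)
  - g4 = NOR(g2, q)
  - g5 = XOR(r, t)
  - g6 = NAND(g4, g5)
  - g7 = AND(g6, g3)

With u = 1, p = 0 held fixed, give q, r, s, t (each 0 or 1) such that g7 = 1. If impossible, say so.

g7 = AND(g6, g3) must be 1, so both g6 = 1 and g3 = 1.
Check with u = 1, p = 0 and q=0, r=1, s=0, t=0:
g1 = NOR(u, p) = NOR(1, 0) = 0
g2 = NOT(g1) = NOT 0 = 1
g3 = XOR(g2, s) = XOR(1, 0) = 1
g4 = NOR(g2, q) = NOR(1, 0) = 0
g5 = XOR(r, t) = XOR(1, 0) = 1
g6 = NAND(g4, g5) = NAND(0, 1) = 1
g7 = AND(g6, g3) = AND(1, 1) = 1
So g7 = 1.

q=0 r=1 s=0 t=0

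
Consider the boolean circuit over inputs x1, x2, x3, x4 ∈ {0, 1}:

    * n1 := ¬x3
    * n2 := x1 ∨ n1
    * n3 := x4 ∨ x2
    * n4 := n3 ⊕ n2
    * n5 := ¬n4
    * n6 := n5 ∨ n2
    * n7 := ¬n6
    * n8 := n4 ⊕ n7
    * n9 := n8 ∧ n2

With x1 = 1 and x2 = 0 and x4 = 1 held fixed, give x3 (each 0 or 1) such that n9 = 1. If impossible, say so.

With x1 = 1 and x2 = 0 and x4 = 1 fixed, none of the 2 settings of x3 give n9 = 1.
For example, with x3=0:
n1 = ¬x3 = ¬0 = 1
n2 = x1 ∨ n1 = 1 ∨ 1 = 1
n3 = x4 ∨ x2 = 1 ∨ 0 = 1
n4 = n3 ⊕ n2 = 1 ⊕ 1 = 0
n5 = ¬n4 = ¬0 = 1
n6 = n5 ∨ n2 = 1 ∨ 1 = 1
n7 = ¬n6 = ¬1 = 0
n8 = n4 ⊕ n7 = 0 ⊕ 0 = 0
n9 = n8 ∧ n2 = 0 ∧ 1 = 0
giving n9 = 0 ≠ 1.

no solution exists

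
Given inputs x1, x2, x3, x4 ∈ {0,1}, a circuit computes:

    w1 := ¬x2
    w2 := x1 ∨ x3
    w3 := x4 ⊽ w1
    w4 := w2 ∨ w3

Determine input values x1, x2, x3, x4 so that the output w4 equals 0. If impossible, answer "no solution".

x1=0, x2=1, x3=0, x4=1

w4 = w2 ∨ w3 must be 0, so both w2 = 0 and w3 = 0.
w2 = x1 ∨ x3 must be 0, so both x1 = 0 and x3 = 0.
w3 = x4 ⊽ w1 must be 0, so at least one of x4, w1 is 1.
Check with x1=0, x2=1, x3=0, x4=1:
w1 = ¬x2 = ¬1 = 0
w2 = x1 ∨ x3 = 0 ∨ 0 = 0
w3 = x4 ⊽ w1 = 1 ⊽ 0 = 0
w4 = w2 ∨ w3 = 0 ∨ 0 = 0
So w4 = 0 as required.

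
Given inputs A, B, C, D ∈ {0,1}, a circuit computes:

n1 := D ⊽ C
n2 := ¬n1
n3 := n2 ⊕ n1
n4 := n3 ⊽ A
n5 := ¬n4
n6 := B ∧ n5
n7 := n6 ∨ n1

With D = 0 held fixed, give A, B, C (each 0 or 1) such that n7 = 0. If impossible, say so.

A=1, B=0, C=1

Check with D = 0 and A=1, B=0, C=1:
n1 = D ⊽ C = 0 ⊽ 1 = 0
n2 = ¬n1 = ¬0 = 1
n3 = n2 ⊕ n1 = 1 ⊕ 0 = 1
n4 = n3 ⊽ A = 1 ⊽ 1 = 0
n5 = ¬n4 = ¬0 = 1
n6 = B ∧ n5 = 0 ∧ 1 = 0
n7 = n6 ∨ n1 = 0 ∨ 0 = 0
So n7 = 0.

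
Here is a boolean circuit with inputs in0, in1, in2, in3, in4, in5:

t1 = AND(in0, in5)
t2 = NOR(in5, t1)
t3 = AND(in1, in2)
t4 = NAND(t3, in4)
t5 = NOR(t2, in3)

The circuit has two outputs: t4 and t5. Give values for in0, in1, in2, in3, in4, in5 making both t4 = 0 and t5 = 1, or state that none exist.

Check with in0=0, in1=1, in2=1, in3=0, in4=1, in5=1:
t1 = AND(in0, in5) = AND(0, 1) = 0
t2 = NOR(in5, t1) = NOR(1, 0) = 0
t3 = AND(in1, in2) = AND(1, 1) = 1
t4 = NAND(t3, in4) = NAND(1, 1) = 0
t5 = NOR(t2, in3) = NOR(0, 0) = 1
So t4 = 0 and t5 = 1.

in0=0, in1=1, in2=1, in3=0, in4=1, in5=1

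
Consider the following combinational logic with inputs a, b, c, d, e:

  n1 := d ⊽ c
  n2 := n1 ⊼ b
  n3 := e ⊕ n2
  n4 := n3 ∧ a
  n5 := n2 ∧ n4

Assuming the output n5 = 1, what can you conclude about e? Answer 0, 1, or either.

0

n5 = n2 ∧ n4 must be 1, so both n2 = 1 and n4 = 1.
Every assignment with n5 = 1 has e = 0; there are 7 such assignment(s).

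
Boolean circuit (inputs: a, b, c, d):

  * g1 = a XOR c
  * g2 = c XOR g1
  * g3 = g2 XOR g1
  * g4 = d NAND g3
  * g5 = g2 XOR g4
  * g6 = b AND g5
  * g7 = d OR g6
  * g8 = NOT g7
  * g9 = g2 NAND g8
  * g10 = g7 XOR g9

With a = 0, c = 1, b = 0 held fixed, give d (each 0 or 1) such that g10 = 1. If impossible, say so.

g10 = g7 XOR g9 must be 1, so g7 and g9 differ.
Check with a = 0, c = 1, b = 0 and d=0:
g1 = a XOR c = 0 XOR 1 = 1
g2 = c XOR g1 = 1 XOR 1 = 0
g3 = g2 XOR g1 = 0 XOR 1 = 1
g4 = d NAND g3 = 0 NAND 1 = 1
g5 = g2 XOR g4 = 0 XOR 1 = 1
g6 = b AND g5 = 0 AND 1 = 0
g7 = d OR g6 = 0 OR 0 = 0
g8 = NOT g7 = NOT 0 = 1
g9 = g2 NAND g8 = 0 NAND 1 = 1
g10 = g7 XOR g9 = 0 XOR 1 = 1
So g10 = 1.

d=0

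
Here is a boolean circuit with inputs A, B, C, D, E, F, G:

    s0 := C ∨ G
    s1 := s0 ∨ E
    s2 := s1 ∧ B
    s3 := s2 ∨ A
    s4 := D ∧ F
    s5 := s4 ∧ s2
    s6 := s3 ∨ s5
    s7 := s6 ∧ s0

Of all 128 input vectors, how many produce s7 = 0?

56

s7 = s6 ∧ s0 must be 0, so at least one of s6, s0 is 0.
Enumerating the 128 input combinations, 56 give s7 = 0 and 72 give s7 = 1.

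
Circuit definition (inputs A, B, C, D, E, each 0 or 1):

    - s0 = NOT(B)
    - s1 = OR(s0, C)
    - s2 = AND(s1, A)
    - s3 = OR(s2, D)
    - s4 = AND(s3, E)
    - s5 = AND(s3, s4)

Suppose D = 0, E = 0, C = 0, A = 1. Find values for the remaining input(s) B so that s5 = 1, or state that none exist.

no solution exists

With D = 0, E = 0, C = 0, A = 1 fixed, none of the 2 settings of B give s5 = 1.
For example, with B=0:
s0 = NOT(B) = NOT 0 = 1
s1 = OR(s0, C) = OR(1, 0) = 1
s2 = AND(s1, A) = AND(1, 1) = 1
s3 = OR(s2, D) = OR(1, 0) = 1
s4 = AND(s3, E) = AND(1, 0) = 0
s5 = AND(s3, s4) = AND(1, 0) = 0
giving s5 = 0 ≠ 1.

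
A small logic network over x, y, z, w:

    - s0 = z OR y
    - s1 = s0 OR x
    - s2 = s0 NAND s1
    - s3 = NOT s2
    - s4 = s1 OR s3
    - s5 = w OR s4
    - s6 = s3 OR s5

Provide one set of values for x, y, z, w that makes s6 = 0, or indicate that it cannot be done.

Check with x=0, y=0, z=0, w=0:
s0 = z OR y = 0 OR 0 = 0
s1 = s0 OR x = 0 OR 0 = 0
s2 = s0 NAND s1 = 0 NAND 0 = 1
s3 = NOT s2 = NOT 1 = 0
s4 = s1 OR s3 = 0 OR 0 = 0
s5 = w OR s4 = 0 OR 0 = 0
s6 = s3 OR s5 = 0 OR 0 = 0
So s6 = 0 as required.

x=0, y=0, z=0, w=0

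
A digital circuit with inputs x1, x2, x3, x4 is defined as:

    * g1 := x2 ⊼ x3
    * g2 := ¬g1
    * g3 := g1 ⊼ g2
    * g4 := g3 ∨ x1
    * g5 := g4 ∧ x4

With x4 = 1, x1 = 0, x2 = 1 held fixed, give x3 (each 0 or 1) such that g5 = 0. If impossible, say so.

With x4 = 1, x1 = 0, x2 = 1 fixed, none of the 2 settings of x3 give g5 = 0.
For example, with x3=1:
g1 = x2 ⊼ x3 = 1 ⊼ 1 = 0
g2 = ¬g1 = ¬0 = 1
g3 = g1 ⊼ g2 = 0 ⊼ 1 = 1
g4 = g3 ∨ x1 = 1 ∨ 0 = 1
g5 = g4 ∧ x4 = 1 ∧ 1 = 1
giving g5 = 1 ≠ 0.

no solution exists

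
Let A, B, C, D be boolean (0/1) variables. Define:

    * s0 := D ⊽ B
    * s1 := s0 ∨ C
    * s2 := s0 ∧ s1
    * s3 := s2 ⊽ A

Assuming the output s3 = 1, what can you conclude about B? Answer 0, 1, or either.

Both values of B occur among assignments with s3 = 1:
  B=0: A=0, B=0, C=0, D=1
  B=1: A=0, B=1, C=0, D=0

either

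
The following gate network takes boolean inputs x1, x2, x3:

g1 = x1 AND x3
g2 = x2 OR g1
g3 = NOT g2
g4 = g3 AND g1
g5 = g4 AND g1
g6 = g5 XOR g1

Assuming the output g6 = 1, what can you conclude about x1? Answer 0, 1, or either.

1

g6 = g5 XOR g1 must be 1, so g5 and g1 differ.
Every assignment with g6 = 1 has x1 = 1; there are 2 such assignment(s).
  x1=1, x2=0, x3=1
  x1=1, x2=1, x3=1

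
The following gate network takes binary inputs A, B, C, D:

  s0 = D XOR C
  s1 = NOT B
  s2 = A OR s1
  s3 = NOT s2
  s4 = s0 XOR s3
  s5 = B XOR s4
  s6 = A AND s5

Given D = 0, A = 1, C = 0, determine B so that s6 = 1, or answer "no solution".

B=1

Check with D = 0, A = 1, C = 0 and B=1:
s0 = D XOR C = 0 XOR 0 = 0
s1 = NOT B = NOT 1 = 0
s2 = A OR s1 = 1 OR 0 = 1
s3 = NOT s2 = NOT 1 = 0
s4 = s0 XOR s3 = 0 XOR 0 = 0
s5 = B XOR s4 = 1 XOR 0 = 1
s6 = A AND s5 = 1 AND 1 = 1
So s6 = 1.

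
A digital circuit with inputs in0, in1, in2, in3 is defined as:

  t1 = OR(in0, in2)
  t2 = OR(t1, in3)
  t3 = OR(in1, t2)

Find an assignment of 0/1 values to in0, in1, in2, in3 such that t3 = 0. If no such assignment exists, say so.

t3 = OR(in1, t2) must be 0, so both in1 = 0 and t2 = 0.
t2 = OR(t1, in3) must be 0, so both t1 = 0 and in3 = 0.
Check with in0=0, in1=0, in2=0, in3=0:
t1 = OR(in0, in2) = OR(0, 0) = 0
t2 = OR(t1, in3) = OR(0, 0) = 0
t3 = OR(in1, t2) = OR(0, 0) = 0
So t3 = 0 as required.

in0=0, in1=0, in2=0, in3=0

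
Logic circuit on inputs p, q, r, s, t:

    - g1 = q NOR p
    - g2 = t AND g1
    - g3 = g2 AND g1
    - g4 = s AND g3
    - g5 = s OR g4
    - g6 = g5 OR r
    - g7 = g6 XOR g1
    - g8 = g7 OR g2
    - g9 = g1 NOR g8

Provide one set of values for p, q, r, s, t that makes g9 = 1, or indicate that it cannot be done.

Check with p=0 q=1 r=0 s=0 t=0:
g1 = q NOR p = 1 NOR 0 = 0
g2 = t AND g1 = 0 AND 0 = 0
g3 = g2 AND g1 = 0 AND 0 = 0
g4 = s AND g3 = 0 AND 0 = 0
g5 = s OR g4 = 0 OR 0 = 0
g6 = g5 OR r = 0 OR 0 = 0
g7 = g6 XOR g1 = 0 XOR 0 = 0
g8 = g7 OR g2 = 0 OR 0 = 0
g9 = g1 NOR g8 = 0 NOR 0 = 1
So g9 = 1 as required.

p=0 q=1 r=0 s=0 t=0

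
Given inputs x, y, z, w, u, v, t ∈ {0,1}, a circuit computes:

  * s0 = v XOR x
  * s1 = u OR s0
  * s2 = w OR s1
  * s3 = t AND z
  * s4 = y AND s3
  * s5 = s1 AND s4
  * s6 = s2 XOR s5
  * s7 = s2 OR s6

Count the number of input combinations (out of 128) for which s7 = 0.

s7 = s2 OR s6 must be 0, so both s2 = 0 and s6 = 0.
s2 = w OR s1 must be 0, so both w = 0 and s1 = 0.
s6 = s2 XOR s5 must be 0, so s2 and s5 are equal.
Enumerating the 128 input combinations, 16 give s7 = 0 and 112 give s7 = 1.

16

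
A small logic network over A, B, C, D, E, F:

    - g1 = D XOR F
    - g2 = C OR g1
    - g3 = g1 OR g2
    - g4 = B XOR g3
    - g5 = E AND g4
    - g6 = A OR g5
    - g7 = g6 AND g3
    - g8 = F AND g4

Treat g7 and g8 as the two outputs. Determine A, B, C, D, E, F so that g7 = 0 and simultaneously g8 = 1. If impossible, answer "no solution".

A=0, B=1, C=0, D=1, E=1, F=1

Check with A=0, B=1, C=0, D=1, E=1, F=1:
g1 = D XOR F = 1 XOR 1 = 0
g2 = C OR g1 = 0 OR 0 = 0
g3 = g1 OR g2 = 0 OR 0 = 0
g4 = B XOR g3 = 1 XOR 0 = 1
g5 = E AND g4 = 1 AND 1 = 1
g6 = A OR g5 = 0 OR 1 = 1
g7 = g6 AND g3 = 1 AND 0 = 0
g8 = F AND g4 = 1 AND 1 = 1
So g7 = 0 and g8 = 1.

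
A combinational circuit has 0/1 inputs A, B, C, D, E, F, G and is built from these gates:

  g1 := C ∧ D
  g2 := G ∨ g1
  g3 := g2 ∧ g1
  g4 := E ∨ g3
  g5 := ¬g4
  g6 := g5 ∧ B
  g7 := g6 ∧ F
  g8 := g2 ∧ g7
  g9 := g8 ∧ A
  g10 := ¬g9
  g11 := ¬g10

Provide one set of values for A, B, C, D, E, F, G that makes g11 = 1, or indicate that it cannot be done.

g11 = ¬g10 must be 1, so g10 = 0.
Check with A=1, B=1, C=0, D=0, E=0, F=1, G=1:
g1 = C ∧ D = 0 ∧ 0 = 0
g2 = G ∨ g1 = 1 ∨ 0 = 1
g3 = g2 ∧ g1 = 1 ∧ 0 = 0
g4 = E ∨ g3 = 0 ∨ 0 = 0
g5 = ¬g4 = ¬0 = 1
g6 = g5 ∧ B = 1 ∧ 1 = 1
g7 = g6 ∧ F = 1 ∧ 1 = 1
g8 = g2 ∧ g7 = 1 ∧ 1 = 1
g9 = g8 ∧ A = 1 ∧ 1 = 1
g10 = ¬g9 = ¬1 = 0
g11 = ¬g10 = ¬0 = 1
So g11 = 1 as required.

A=1, B=1, C=0, D=0, E=0, F=1, G=1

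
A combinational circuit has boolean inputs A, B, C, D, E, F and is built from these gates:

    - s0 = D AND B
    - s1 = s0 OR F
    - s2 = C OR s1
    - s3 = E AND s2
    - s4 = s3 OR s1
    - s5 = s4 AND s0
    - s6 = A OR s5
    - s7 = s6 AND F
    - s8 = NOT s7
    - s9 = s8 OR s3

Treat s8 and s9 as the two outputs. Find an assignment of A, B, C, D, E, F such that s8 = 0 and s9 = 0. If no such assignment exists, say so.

Check with A=1, B=1, C=1, D=1, E=0, F=1:
s0 = D AND B = 1 AND 1 = 1
s1 = s0 OR F = 1 OR 1 = 1
s2 = C OR s1 = 1 OR 1 = 1
s3 = E AND s2 = 0 AND 1 = 0
s4 = s3 OR s1 = 0 OR 1 = 1
s5 = s4 AND s0 = 1 AND 1 = 1
s6 = A OR s5 = 1 OR 1 = 1
s7 = s6 AND F = 1 AND 1 = 1
s8 = NOT s7 = NOT 1 = 0
s9 = s8 OR s3 = 0 OR 0 = 0
So s8 = 0 and s9 = 0.

A=1, B=1, C=1, D=1, E=0, F=1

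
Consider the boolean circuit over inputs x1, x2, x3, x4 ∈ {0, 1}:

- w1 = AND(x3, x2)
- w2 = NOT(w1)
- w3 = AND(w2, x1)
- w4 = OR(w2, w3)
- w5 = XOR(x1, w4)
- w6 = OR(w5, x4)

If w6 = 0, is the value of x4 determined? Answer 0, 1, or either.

w6 = OR(w5, x4) must be 0, so both w5 = 0 and x4 = 0.
w5 = XOR(x1, w4) must be 0, so x1 and w4 are equal.
Every assignment with w6 = 0 has x4 = 0; there are 4 such assignment(s).
  x1=0, x2=1, x3=1, x4=0
  x1=1, x2=0, x3=0, x4=0
  x1=1, x2=0, x3=1, x4=0
  x1=1, x2=1, x3=0, x4=0

0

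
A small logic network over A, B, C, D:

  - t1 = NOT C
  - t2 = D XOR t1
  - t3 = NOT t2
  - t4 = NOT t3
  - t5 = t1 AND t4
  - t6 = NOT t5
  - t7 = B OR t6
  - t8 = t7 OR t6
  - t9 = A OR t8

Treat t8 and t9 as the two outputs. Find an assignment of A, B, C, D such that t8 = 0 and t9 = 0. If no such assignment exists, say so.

Check with A=0, B=0, C=0, D=0:
t1 = NOT C = NOT 0 = 1
t2 = D XOR t1 = 0 XOR 1 = 1
t3 = NOT t2 = NOT 1 = 0
t4 = NOT t3 = NOT 0 = 1
t5 = t1 AND t4 = 1 AND 1 = 1
t6 = NOT t5 = NOT 1 = 0
t7 = B OR t6 = 0 OR 0 = 0
t8 = t7 OR t6 = 0 OR 0 = 0
t9 = A OR t8 = 0 OR 0 = 0
So t8 = 0 and t9 = 0.

A=0, B=0, C=0, D=0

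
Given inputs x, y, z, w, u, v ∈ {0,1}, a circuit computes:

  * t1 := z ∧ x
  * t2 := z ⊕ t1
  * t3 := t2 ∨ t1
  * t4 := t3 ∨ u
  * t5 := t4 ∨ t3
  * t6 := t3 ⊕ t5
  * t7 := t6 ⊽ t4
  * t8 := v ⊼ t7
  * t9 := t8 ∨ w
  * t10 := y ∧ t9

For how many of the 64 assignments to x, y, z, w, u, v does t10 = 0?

34

t10 = y ∧ t9 must be 0, so at least one of y, t9 is 0.
Enumerating the 64 input combinations, 34 give t10 = 0 and 30 give t10 = 1.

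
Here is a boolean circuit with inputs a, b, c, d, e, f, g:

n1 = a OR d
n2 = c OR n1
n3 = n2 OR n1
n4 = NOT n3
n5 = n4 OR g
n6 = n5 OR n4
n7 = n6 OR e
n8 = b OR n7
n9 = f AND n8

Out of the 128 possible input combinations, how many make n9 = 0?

71

n9 = f AND n8 must be 0, so at least one of f, n8 is 0.
Enumerating the 128 input combinations, 71 give n9 = 0 and 57 give n9 = 1.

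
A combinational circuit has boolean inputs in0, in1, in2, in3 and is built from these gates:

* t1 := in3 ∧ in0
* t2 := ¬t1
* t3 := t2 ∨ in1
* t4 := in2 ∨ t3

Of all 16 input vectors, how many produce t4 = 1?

t4 = in2 ∨ t3 must be 1, so at least one of in2, t3 is 1.
Enumerating the 16 input combinations, 15 give t4 = 1 and 1 give t4 = 0.

15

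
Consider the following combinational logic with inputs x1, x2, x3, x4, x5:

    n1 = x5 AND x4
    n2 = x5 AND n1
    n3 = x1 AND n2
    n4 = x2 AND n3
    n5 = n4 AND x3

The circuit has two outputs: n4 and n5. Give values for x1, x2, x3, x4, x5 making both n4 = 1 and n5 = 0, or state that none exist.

x1=1 x2=1 x3=0 x4=1 x5=1

Check with x1=1 x2=1 x3=0 x4=1 x5=1:
n1 = x5 AND x4 = 1 AND 1 = 1
n2 = x5 AND n1 = 1 AND 1 = 1
n3 = x1 AND n2 = 1 AND 1 = 1
n4 = x2 AND n3 = 1 AND 1 = 1
n5 = n4 AND x3 = 1 AND 0 = 0
So n4 = 1 and n5 = 0.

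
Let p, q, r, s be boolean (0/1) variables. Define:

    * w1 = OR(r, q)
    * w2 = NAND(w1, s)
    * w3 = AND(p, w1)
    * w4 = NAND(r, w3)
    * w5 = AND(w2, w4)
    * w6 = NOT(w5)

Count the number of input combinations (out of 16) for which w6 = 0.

w6 = NOT(w5) must be 0, so w5 = 1.
w5 = AND(w2, w4) must be 1, so both w2 = 1 and w4 = 1.
w2 = NAND(w1, s) must be 1, so at least one of w1, s is 0.
Enumerating the 16 input combinations, 8 give w6 = 0 and 8 give w6 = 1.

8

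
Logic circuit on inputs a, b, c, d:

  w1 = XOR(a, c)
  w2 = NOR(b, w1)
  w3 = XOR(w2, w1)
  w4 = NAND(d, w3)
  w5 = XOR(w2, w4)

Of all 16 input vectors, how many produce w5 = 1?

w5 = XOR(w2, w4) must be 1, so w2 and w4 differ.
Enumerating the 16 input combinations, 10 give w5 = 1 and 6 give w5 = 0.

10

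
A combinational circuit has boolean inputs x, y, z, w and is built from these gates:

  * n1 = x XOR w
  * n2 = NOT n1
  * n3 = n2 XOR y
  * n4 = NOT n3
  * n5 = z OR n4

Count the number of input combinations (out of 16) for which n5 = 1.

n5 = z OR n4 must be 1, so at least one of z, n4 is 1.
Enumerating the 16 input combinations, 12 give n5 = 1 and 4 give n5 = 0.

12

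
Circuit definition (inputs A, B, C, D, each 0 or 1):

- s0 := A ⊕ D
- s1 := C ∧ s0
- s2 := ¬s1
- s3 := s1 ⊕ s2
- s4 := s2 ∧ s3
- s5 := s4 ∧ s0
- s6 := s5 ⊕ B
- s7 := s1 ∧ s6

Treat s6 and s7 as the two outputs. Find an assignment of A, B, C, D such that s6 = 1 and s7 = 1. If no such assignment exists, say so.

Check with A=1 B=1 C=1 D=0:
s0 = A ⊕ D = 1 ⊕ 0 = 1
s1 = C ∧ s0 = 1 ∧ 1 = 1
s2 = ¬s1 = ¬1 = 0
s3 = s1 ⊕ s2 = 1 ⊕ 0 = 1
s4 = s2 ∧ s3 = 0 ∧ 1 = 0
s5 = s4 ∧ s0 = 0 ∧ 1 = 0
s6 = s5 ⊕ B = 0 ⊕ 1 = 1
s7 = s1 ∧ s6 = 1 ∧ 1 = 1
So s6 = 1 and s7 = 1.

A=1 B=1 C=1 D=0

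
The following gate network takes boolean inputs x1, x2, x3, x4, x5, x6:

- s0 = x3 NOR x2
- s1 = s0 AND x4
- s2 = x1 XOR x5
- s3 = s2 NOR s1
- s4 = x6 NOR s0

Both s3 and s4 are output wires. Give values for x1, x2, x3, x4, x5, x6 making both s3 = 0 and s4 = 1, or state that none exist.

x1=0 x2=1 x3=1 x4=0 x5=1 x6=0

Check with x1=0 x2=1 x3=1 x4=0 x5=1 x6=0:
s0 = x3 NOR x2 = 1 NOR 1 = 0
s1 = s0 AND x4 = 0 AND 0 = 0
s2 = x1 XOR x5 = 0 XOR 1 = 1
s3 = s2 NOR s1 = 1 NOR 0 = 0
s4 = x6 NOR s0 = 0 NOR 0 = 1
So s3 = 0 and s4 = 1.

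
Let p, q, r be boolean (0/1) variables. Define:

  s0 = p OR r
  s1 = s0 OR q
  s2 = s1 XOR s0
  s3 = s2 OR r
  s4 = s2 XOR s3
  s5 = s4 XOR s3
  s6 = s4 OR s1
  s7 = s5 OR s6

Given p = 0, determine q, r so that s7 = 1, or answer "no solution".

q=1, r=1

s7 = s5 OR s6 must be 1, so at least one of s5, s6 is 1.
Check with p = 0 and q=1, r=1:
s0 = p OR r = 0 OR 1 = 1
s1 = s0 OR q = 1 OR 1 = 1
s2 = s1 XOR s0 = 1 XOR 1 = 0
s3 = s2 OR r = 0 OR 1 = 1
s4 = s2 XOR s3 = 0 XOR 1 = 1
s5 = s4 XOR s3 = 1 XOR 1 = 0
s6 = s4 OR s1 = 1 OR 1 = 1
s7 = s5 OR s6 = 0 OR 1 = 1
So s7 = 1.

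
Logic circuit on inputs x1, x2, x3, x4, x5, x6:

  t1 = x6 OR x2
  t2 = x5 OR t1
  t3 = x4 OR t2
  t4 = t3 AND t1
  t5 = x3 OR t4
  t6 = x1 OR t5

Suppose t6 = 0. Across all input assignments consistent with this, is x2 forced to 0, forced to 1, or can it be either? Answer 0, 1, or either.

0

t6 = x1 OR t5 must be 0, so both x1 = 0 and t5 = 0.
Every assignment with t6 = 0 has x2 = 0; there are 4 such assignment(s).
  x1=0, x2=0, x3=0, x4=0, x5=0, x6=0
  x1=0, x2=0, x3=0, x4=0, x5=1, x6=0
  x1=0, x2=0, x3=0, x4=1, x5=0, x6=0
  x1=0, x2=0, x3=0, x4=1, x5=1, x6=0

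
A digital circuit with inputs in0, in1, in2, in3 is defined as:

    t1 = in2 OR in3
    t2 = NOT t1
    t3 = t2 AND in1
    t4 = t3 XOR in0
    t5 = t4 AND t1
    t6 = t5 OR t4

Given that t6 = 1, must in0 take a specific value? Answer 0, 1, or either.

Both values of in0 occur among assignments with t6 = 1:
  in0=0: in0=0, in1=1, in2=0, in3=0
  in0=1: in0=1, in1=0, in2=0, in3=0

either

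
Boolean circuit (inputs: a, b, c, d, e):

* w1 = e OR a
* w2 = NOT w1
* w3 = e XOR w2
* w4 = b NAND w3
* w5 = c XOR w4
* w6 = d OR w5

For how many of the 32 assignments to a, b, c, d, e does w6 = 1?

24

w6 = d OR w5 must be 1, so at least one of d, w5 is 1.
Enumerating the 32 input combinations, 24 give w6 = 1 and 8 give w6 = 0.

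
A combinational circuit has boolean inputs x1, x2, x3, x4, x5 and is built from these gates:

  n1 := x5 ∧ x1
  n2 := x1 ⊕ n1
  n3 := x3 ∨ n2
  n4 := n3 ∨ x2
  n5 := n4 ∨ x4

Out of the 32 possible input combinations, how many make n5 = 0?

n5 = n4 ∨ x4 must be 0, so both n4 = 0 and x4 = 0.
n4 = n3 ∨ x2 must be 0, so both n3 = 0 and x2 = 0.
n3 = x3 ∨ n2 must be 0, so both x3 = 0 and n2 = 0.
Enumerating the 32 input combinations, 3 give n5 = 0 and 29 give n5 = 1.

3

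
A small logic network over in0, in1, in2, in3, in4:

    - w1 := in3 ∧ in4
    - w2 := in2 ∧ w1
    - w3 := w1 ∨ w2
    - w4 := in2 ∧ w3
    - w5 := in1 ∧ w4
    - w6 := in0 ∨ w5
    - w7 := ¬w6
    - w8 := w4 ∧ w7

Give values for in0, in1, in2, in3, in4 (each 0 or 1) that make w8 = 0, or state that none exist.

in0=1, in1=0, in2=1, in3=0, in4=0

w8 = w4 ∧ w7 must be 0, so at least one of w4, w7 is 0.
Check with in0=1, in1=0, in2=1, in3=0, in4=0:
w1 = in3 ∧ in4 = 0 ∧ 0 = 0
w2 = in2 ∧ w1 = 1 ∧ 0 = 0
w3 = w1 ∨ w2 = 0 ∨ 0 = 0
w4 = in2 ∧ w3 = 1 ∧ 0 = 0
w5 = in1 ∧ w4 = 0 ∧ 0 = 0
w6 = in0 ∨ w5 = 1 ∨ 0 = 1
w7 = ¬w6 = ¬1 = 0
w8 = w4 ∧ w7 = 0 ∧ 0 = 0
So w8 = 0 as required.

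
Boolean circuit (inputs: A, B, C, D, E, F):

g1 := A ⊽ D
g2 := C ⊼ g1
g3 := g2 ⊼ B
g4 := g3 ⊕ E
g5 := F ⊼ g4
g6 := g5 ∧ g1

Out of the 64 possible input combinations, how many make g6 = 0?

52

g6 = g5 ∧ g1 must be 0, so at least one of g5, g1 is 0.
Enumerating the 64 input combinations, 52 give g6 = 0 and 12 give g6 = 1.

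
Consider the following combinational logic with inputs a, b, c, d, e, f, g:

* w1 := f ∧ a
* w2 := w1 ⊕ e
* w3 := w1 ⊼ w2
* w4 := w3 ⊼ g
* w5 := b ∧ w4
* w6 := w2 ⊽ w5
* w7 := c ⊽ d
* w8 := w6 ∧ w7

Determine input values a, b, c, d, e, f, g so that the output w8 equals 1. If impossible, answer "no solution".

a=0 b=0 c=0 d=0 e=0 f=0 g=1

w8 = w6 ∧ w7 must be 1, so both w6 = 1 and w7 = 1.
w6 = w2 ⊽ w5 must be 1, so both w2 = 0 and w5 = 0.
Check with a=0 b=0 c=0 d=0 e=0 f=0 g=1:
w1 = f ∧ a = 0 ∧ 0 = 0
w2 = w1 ⊕ e = 0 ⊕ 0 = 0
w3 = w1 ⊼ w2 = 0 ⊼ 0 = 1
w4 = w3 ⊼ g = 1 ⊼ 1 = 0
w5 = b ∧ w4 = 0 ∧ 0 = 0
w6 = w2 ⊽ w5 = 0 ⊽ 0 = 1
w7 = c ⊽ d = 0 ⊽ 0 = 1
w8 = w6 ∧ w7 = 1 ∧ 1 = 1
So w8 = 1 as required.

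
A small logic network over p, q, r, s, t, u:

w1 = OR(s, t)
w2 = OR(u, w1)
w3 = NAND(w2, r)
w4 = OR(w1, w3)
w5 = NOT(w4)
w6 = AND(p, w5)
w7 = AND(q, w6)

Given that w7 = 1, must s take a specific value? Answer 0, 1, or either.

0

w7 = AND(q, w6) must be 1, so both q = 1 and w6 = 1.
w6 = AND(p, w5) must be 1, so both p = 1 and w5 = 1.
Every assignment with w7 = 1 has s = 0; there are 1 such assignment(s).
  p=1, q=1, r=1, s=0, t=0, u=1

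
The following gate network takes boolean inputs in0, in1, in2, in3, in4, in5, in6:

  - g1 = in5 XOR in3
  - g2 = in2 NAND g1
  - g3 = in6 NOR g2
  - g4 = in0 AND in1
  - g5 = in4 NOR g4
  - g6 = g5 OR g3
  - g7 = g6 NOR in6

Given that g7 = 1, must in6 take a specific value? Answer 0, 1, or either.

g7 = g6 NOR in6 must be 1, so both g6 = 0 and in6 = 0.
Every assignment with g7 = 1 has in6 = 0; there are 30 such assignment(s).

0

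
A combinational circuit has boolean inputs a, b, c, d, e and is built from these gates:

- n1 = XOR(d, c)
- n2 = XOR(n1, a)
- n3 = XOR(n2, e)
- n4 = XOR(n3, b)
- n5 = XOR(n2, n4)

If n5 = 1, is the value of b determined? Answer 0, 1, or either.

either

Both values of b occur among assignments with n5 = 1:
  b=0: a=0, b=0, c=0, d=0, e=1
  b=1: a=0, b=1, c=0, d=0, e=0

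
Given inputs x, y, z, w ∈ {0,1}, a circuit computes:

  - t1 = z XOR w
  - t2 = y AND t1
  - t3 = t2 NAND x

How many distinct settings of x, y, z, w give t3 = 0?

2

t3 = t2 NAND x must be 0, so both t2 = 1 and x = 1.
t2 = y AND t1 must be 1, so both y = 1 and t1 = 1.
Satisfying assignments:
  x=1, y=1, z=0, w=1
  x=1, y=1, z=1, w=0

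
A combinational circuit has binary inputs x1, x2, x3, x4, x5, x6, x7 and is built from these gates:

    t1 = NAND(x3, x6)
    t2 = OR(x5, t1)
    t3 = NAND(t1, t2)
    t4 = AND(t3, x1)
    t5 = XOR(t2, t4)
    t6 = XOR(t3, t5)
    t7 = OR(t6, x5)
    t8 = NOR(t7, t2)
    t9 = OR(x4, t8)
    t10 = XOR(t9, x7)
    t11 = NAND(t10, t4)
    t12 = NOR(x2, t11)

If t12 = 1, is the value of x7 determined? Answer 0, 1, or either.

Both values of x7 occur among assignments with t12 = 1:
  x7=0: x1=1, x2=0, x3=1, x4=0, x5=0, x6=1, x7=0
  x7=1: x1=1, x2=0, x3=1, x4=0, x5=1, x6=1, x7=1

either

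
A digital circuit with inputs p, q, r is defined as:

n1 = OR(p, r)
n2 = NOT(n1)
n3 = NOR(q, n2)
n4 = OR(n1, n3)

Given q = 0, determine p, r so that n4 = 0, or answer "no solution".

p=0, r=0

Check with q = 0 and p=0, r=0:
n1 = OR(p, r) = OR(0, 0) = 0
n2 = NOT(n1) = NOT 0 = 1
n3 = NOR(q, n2) = NOR(0, 1) = 0
n4 = OR(n1, n3) = OR(0, 0) = 0
So n4 = 0.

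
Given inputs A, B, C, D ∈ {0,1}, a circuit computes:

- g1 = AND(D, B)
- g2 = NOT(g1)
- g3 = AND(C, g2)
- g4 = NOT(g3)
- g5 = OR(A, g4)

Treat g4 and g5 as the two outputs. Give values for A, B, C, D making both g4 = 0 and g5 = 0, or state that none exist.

A=0, B=1, C=1, D=0

Check with A=0, B=1, C=1, D=0:
g1 = AND(D, B) = AND(0, 1) = 0
g2 = NOT(g1) = NOT 0 = 1
g3 = AND(C, g2) = AND(1, 1) = 1
g4 = NOT(g3) = NOT 1 = 0
g5 = OR(A, g4) = OR(0, 0) = 0
So g4 = 0 and g5 = 0.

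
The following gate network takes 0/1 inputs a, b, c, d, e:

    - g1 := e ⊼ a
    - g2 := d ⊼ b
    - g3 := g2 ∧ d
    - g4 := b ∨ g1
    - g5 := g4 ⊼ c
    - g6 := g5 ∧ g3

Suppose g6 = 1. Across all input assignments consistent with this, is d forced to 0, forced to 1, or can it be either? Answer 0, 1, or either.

g6 = g5 ∧ g3 must be 1, so both g5 = 1 and g3 = 1.
g5 = g4 ⊼ c must be 1, so at least one of g4, c is 0.
g3 = g2 ∧ d must be 1, so both g2 = 1 and d = 1.
Every assignment with g6 = 1 has d = 1; there are 5 such assignment(s).

1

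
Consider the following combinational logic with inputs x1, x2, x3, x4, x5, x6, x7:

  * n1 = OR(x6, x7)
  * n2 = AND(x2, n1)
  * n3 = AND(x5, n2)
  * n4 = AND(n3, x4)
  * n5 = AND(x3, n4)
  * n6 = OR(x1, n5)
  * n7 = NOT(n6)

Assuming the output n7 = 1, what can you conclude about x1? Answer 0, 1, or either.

n7 = NOT(n6) must be 1, so n6 = 0.
Every assignment with n7 = 1 has x1 = 0; there are 61 such assignment(s).

0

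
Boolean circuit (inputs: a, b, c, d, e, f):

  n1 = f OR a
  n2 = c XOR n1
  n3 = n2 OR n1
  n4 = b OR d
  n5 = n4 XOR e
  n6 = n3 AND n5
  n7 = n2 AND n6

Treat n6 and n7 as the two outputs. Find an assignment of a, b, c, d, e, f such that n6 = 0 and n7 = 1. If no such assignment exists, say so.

no solution exists

Across all 64 input combinations, none give both n6 = 0 and n7 = 1.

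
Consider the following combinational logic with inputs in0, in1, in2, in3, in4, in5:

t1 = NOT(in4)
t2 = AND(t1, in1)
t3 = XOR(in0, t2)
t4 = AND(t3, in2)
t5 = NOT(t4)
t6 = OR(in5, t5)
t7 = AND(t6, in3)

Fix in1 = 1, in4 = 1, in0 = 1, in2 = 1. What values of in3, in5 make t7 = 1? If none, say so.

in3=1, in5=1

Check with in1 = 1, in4 = 1, in0 = 1, in2 = 1 and in3=1, in5=1:
t1 = NOT(in4) = NOT 1 = 0
t2 = AND(t1, in1) = AND(0, 1) = 0
t3 = XOR(in0, t2) = XOR(1, 0) = 1
t4 = AND(t3, in2) = AND(1, 1) = 1
t5 = NOT(t4) = NOT 1 = 0
t6 = OR(in5, t5) = OR(1, 0) = 1
t7 = AND(t6, in3) = AND(1, 1) = 1
So t7 = 1.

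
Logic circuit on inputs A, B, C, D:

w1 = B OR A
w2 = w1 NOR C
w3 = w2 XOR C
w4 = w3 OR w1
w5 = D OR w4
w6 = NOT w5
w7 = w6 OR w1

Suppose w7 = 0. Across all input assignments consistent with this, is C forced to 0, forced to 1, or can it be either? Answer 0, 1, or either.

Both values of C occur among assignments with w7 = 0:
  C=0: A=0, B=0, C=0, D=0
  C=1: A=0, B=0, C=1, D=0

either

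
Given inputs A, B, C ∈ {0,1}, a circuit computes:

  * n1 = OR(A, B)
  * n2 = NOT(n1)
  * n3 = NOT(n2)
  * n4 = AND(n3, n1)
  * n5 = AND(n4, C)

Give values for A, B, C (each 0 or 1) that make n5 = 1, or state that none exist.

A=1, B=0, C=1

Check with A=1, B=0, C=1:
n1 = OR(A, B) = OR(1, 0) = 1
n2 = NOT(n1) = NOT 1 = 0
n3 = NOT(n2) = NOT 0 = 1
n4 = AND(n3, n1) = AND(1, 1) = 1
n5 = AND(n4, C) = AND(1, 1) = 1
So n5 = 1 as required.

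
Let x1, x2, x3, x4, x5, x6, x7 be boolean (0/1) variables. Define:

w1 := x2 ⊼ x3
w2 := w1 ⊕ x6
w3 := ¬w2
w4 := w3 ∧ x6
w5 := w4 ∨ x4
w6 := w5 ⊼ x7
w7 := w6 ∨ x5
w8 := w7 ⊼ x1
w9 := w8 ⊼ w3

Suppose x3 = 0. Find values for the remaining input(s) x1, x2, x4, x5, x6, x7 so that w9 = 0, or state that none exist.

x1=0 x2=1 x4=0 x5=0 x6=1 x7=1

w9 = w8 ⊼ w3 must be 0, so both w8 = 1 and w3 = 1.
w8 = w7 ⊼ x1 must be 1, so at least one of w7, x1 is 0.
Check with x3 = 0 and x1=0, x2=1, x4=0, x5=0, x6=1, x7=1:
w1 = x2 ⊼ x3 = 1 ⊼ 0 = 1
w2 = w1 ⊕ x6 = 1 ⊕ 1 = 0
w3 = ¬w2 = ¬0 = 1
w4 = w3 ∧ x6 = 1 ∧ 1 = 1
w5 = w4 ∨ x4 = 1 ∨ 0 = 1
w6 = w5 ⊼ x7 = 1 ⊼ 1 = 0
w7 = w6 ∨ x5 = 0 ∨ 0 = 0
w8 = w7 ⊼ x1 = 0 ⊼ 0 = 1
w9 = w8 ⊼ w3 = 1 ⊼ 1 = 0
So w9 = 0.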